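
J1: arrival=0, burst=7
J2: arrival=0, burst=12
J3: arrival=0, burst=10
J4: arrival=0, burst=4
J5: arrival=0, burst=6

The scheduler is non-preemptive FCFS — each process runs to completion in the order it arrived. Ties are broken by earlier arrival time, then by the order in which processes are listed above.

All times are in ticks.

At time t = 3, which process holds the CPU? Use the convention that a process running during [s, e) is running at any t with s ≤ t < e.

Timeline: | J1 0-7 | J2 7-19 | J3 19-29 | J4 29-33 | J5 33-39 |
Completion: J1=7  J2=19  J3=29  J4=33  J5=39

J1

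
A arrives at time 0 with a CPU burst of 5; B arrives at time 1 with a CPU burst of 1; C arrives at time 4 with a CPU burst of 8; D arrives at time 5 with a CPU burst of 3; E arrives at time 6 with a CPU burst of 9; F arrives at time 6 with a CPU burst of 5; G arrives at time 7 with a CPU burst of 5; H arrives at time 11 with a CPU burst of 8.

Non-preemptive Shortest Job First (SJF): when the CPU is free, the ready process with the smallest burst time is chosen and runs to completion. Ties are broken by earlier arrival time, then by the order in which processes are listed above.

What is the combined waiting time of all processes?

Schedule: | A 0-5 | B 5-6 | D 6-9 | F 9-14 | G 14-19 | C 19-27 | H 27-35 | E 35-44 |
Completion: A=5  B=6  C=27  D=9  E=44  F=14  G=19  H=35
Turnaround (C−A): A=5  B=5  C=23  D=4  E=38  F=8  G=12  H=24
Waiting = turnaround − burst: A=0, B=4, C=15, D=1, E=29, F=3, G=7, H=16
Total waiting = 0 + 4 + 15 + 1 + 29 + 3 + 7 + 16 = 75

75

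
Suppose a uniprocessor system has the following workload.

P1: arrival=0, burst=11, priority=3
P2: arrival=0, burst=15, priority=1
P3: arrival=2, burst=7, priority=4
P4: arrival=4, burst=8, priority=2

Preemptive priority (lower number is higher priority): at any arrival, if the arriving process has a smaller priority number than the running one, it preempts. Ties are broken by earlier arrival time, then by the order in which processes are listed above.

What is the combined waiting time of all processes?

66

Schedule: | P2 0-15 | P4 15-23 | P1 23-34 | P3 34-41 |
Completion: P1=34  P2=15  P3=41  P4=23
Turnaround (C−A): P1=34  P2=15  P3=39  P4=19
Waiting = turnaround − burst: P1=23, P2=0, P3=32, P4=11
Total waiting = 23 + 0 + 32 + 11 = 66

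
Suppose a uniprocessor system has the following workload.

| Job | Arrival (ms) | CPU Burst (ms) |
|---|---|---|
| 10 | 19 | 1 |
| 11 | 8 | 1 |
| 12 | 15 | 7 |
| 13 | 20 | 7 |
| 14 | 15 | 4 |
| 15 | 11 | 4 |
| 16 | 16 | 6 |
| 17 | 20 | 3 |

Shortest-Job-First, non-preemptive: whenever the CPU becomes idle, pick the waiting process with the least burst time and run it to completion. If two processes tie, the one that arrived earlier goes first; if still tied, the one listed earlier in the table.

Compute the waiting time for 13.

Timeline: | idle 0-8 | 11 8-9 | idle 9-11 | 15 11-15 | 14 15-19 | 10 19-20 | 17 20-23 | 16 23-29 | 12 29-36 | 13 36-43 |
Completion: 10=20  11=9  12=36  13=43  14=19  15=15  16=29  17=23
Waiting(13) = turnaround − burst = 23 − 7 = 16

16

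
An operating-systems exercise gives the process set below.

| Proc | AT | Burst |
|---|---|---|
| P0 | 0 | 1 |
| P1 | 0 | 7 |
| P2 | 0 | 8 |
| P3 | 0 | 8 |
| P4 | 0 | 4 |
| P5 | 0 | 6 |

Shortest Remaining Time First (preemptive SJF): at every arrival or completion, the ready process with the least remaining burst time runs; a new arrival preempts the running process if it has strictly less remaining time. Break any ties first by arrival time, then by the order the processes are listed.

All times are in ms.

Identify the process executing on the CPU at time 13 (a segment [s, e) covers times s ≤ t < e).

Timeline: | P0 0-1 | P4 1-5 | P5 5-11 | P1 11-18 | P2 18-26 | P3 26-34 |
Completion: P0=1  P1=18  P2=26  P3=34  P4=5  P5=11
Turnaround (C−A): P0=1  P1=18  P2=26  P3=34  P4=5  P5=11

P1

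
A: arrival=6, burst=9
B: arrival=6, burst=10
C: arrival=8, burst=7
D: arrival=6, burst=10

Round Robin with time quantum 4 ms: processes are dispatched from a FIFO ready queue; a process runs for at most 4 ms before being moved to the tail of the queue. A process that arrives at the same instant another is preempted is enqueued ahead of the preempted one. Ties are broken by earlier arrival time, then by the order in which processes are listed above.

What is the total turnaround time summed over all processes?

Timeline: | idle 0-6 | A 6-10 | B 10-14 | D 14-18 | C 18-22 | A 22-26 | B 26-30 | D 30-34 | C 34-37 | A 37-38 | B 38-40 | D 40-42 |
Completion: A=38  B=40  C=37  D=42
Turnaround (C−A): A=32  B=34  C=29  D=36
Turnaround = completion − arrival: A=32, B=34, C=29, D=36
Total turnaround = 32 + 34 + 29 + 36 = 131

131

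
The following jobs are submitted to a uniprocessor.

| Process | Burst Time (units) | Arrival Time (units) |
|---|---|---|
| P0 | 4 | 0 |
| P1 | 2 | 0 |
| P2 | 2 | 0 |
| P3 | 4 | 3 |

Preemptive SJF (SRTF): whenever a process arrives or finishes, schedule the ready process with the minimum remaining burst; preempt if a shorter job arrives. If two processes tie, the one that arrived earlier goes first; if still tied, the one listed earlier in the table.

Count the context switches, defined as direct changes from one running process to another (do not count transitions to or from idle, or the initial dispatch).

3

Gantt: | P1 0-2 | P2 2-4 | P0 4-8 | P3 8-12 |
Completion: P0=8  P1=2  P2=4  P3=12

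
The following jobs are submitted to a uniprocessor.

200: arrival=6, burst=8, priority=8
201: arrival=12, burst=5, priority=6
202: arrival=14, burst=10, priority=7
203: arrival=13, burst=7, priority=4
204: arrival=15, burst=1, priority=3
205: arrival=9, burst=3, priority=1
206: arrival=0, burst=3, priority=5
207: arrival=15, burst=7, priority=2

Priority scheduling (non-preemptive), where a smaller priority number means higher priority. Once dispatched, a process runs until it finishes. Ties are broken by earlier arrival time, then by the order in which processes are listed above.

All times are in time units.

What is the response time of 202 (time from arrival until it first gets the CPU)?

Schedule: | 206 0-3 | idle 3-6 | 200 6-14 | 205 14-17 | 207 17-24 | 204 24-25 | 203 25-32 | 201 32-37 | 202 37-47 |
Completion: 200=14  201=37  202=47  203=32  204=25  205=17  206=3  207=24
Turnaround (C−A): 200=8  201=25  202=33  203=19  204=10  205=8  206=3  207=9
Response(202) = first start − arrival = 37 − 14 = 23

23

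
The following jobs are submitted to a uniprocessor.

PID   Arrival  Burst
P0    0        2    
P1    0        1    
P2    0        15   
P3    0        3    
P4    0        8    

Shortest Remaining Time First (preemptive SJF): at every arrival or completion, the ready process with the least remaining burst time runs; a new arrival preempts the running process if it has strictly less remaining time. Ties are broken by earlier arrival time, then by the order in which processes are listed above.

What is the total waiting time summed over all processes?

24

Timeline: | P1 0-1 | P0 1-3 | P3 3-6 | P4 6-14 | P2 14-29 |
Completion: P0=3  P1=1  P2=29  P3=6  P4=14
Turnaround (C−A): P0=3  P1=1  P2=29  P3=6  P4=14
Waiting = turnaround − burst: P0=1, P1=0, P2=14, P3=3, P4=6
Total waiting = 1 + 0 + 14 + 3 + 6 = 24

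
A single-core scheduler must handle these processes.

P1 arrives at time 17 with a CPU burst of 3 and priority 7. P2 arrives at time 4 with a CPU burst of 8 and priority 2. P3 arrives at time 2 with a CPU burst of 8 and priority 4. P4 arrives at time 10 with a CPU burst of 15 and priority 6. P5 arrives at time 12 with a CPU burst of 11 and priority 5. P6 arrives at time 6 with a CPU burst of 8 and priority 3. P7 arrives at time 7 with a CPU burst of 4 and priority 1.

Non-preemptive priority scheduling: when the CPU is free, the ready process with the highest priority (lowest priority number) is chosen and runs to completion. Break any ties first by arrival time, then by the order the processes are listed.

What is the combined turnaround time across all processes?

174

Timeline: | idle 0-2 | P3 2-10 | P7 10-14 | P2 14-22 | P6 22-30 | P5 30-41 | P4 41-56 | P1 56-59 |
Completion: P1=59  P2=22  P3=10  P4=56  P5=41  P6=30  P7=14
Turnaround = completion − arrival: P1=42, P2=18, P3=8, P4=46, P5=29, P6=24, P7=7
Total turnaround = 42 + 18 + 8 + 46 + 29 + 24 + 7 = 174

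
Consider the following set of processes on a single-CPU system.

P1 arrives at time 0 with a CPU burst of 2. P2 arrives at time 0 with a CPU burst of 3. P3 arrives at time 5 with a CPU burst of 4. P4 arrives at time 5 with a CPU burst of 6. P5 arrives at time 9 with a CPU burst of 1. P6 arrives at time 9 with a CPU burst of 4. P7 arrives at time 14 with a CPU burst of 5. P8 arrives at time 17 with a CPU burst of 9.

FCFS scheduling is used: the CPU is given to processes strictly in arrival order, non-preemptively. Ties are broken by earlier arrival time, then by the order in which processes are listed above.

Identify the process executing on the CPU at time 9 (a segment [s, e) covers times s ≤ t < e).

Schedule: | P1 0-2 | P2 2-5 | P3 5-9 | P4 9-15 | P5 15-16 | P6 16-20 | P7 20-25 | P8 25-34 |
Completion: P1=2  P2=5  P3=9  P4=15  P5=16  P6=20  P7=25  P8=34
Turnaround (C−A): P1=2  P2=5  P3=4  P4=10  P5=7  P6=11  P7=11  P8=17

P4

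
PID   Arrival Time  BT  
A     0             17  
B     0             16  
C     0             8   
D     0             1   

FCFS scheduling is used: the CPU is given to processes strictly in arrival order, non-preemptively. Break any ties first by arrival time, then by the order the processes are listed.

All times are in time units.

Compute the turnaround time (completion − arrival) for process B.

33

Schedule: | A 0-17 | B 17-33 | C 33-41 | D 41-42 |
Completion: A=17  B=33  C=41  D=42
Turnaround (C−A): A=17  B=33  C=41  D=42
Turnaround(B) = completion − arrival = 33 − 0 = 33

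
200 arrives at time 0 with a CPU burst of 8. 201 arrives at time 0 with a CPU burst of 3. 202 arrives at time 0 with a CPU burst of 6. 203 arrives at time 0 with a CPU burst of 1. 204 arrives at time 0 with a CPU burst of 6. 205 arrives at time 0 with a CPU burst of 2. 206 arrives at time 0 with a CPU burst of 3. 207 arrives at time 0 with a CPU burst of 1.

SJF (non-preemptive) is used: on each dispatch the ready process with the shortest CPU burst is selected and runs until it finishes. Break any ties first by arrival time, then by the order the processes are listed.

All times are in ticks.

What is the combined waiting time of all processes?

62

Schedule: | 203 0-1 | 207 1-2 | 205 2-4 | 201 4-7 | 206 7-10 | 202 10-16 | 204 16-22 | 200 22-30 |
Completion: 200=30  201=7  202=16  203=1  204=22  205=4  206=10  207=2
Turnaround (C−A): 200=30  201=7  202=16  203=1  204=22  205=4  206=10  207=2
Waiting = turnaround − burst: 200=22, 201=4, 202=10, 203=0, 204=16, 205=2, 206=7, 207=1
Total waiting = 22 + 4 + 10 + 0 + 16 + 2 + 7 + 1 = 62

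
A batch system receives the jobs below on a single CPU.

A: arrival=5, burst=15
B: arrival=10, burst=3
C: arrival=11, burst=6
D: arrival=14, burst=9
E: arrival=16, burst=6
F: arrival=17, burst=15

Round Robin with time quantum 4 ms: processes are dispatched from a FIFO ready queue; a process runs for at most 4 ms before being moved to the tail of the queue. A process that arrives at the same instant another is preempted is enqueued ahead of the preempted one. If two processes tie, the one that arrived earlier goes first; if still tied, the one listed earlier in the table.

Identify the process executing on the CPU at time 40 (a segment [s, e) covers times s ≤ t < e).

Gantt: | idle 0-5 | A 5-13 | B 13-16 | C 16-20 | A 20-24 | D 24-28 | E 28-32 | F 32-36 | C 36-38 | A 38-41 | D 41-45 | E 45-47 | F 47-51 | D 51-52 | F 52-59 |
Completion: A=41  B=16  C=38  D=52  E=47  F=59
Turnaround (C−A): A=36  B=6  C=27  D=38  E=31  F=42

A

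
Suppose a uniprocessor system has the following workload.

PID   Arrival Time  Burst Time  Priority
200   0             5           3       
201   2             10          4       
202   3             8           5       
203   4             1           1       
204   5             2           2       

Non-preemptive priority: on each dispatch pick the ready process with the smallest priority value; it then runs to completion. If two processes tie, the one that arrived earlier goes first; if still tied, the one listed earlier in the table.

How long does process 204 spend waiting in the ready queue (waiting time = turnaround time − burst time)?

Timeline: | 200 0-5 | 203 5-6 | 204 6-8 | 201 8-18 | 202 18-26 |
Completion: 200=5  201=18  202=26  203=6  204=8
Waiting(204) = turnaround − burst = 3 − 2 = 1

1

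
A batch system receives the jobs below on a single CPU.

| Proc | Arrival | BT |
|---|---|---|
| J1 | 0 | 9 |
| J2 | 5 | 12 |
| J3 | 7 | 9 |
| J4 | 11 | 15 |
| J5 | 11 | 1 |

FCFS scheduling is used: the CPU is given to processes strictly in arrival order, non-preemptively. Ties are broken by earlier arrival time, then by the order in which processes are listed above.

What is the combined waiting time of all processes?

71

Schedule: | J1 0-9 | J2 9-21 | J3 21-30 | J4 30-45 | J5 45-46 |
Completion: J1=9  J2=21  J3=30  J4=45  J5=46
Turnaround (C−A): J1=9  J2=16  J3=23  J4=34  J5=35
Waiting = turnaround − burst: J1=0, J2=4, J3=14, J4=19, J5=34
Total waiting = 0 + 4 + 14 + 19 + 34 = 71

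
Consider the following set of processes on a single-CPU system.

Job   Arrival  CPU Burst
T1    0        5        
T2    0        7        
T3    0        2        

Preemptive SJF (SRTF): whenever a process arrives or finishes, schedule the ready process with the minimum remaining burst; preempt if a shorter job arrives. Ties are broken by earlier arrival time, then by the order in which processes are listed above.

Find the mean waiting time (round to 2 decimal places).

3.00

Timeline: | T3 0-2 | T1 2-7 | T2 7-14 |
Completion: T1=7  T2=14  T3=2
Turnaround (C−A): T1=7  T2=14  T3=2
Waiting times: T1=2, T2=7, T3=0
Average waiting = (2+7+0) / 3 = 9/3 = 3.00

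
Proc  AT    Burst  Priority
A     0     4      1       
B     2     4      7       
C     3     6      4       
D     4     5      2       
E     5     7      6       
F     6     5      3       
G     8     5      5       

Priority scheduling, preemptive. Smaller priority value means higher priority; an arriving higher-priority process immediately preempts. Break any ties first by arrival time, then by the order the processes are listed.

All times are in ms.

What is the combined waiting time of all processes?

76

Gantt: | A 0-4 | D 4-9 | F 9-14 | C 14-20 | G 20-25 | E 25-32 | B 32-36 |
Completion: A=4  B=36  C=20  D=9  E=32  F=14  G=25
Turnaround (C−A): A=4  B=34  C=17  D=5  E=27  F=8  G=17
Waiting = turnaround − burst: A=0, B=30, C=11, D=0, E=20, F=3, G=12
Total waiting = 0 + 30 + 11 + 0 + 20 + 3 + 12 = 76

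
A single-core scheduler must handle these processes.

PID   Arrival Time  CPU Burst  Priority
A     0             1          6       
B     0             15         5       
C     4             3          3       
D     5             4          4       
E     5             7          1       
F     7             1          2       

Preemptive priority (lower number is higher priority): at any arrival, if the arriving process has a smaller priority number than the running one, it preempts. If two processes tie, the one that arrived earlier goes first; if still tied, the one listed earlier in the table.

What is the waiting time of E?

0

Gantt: | B 0-4 | C 4-5 | E 5-12 | F 12-13 | C 13-15 | D 15-19 | B 19-30 | A 30-31 |
Completion: A=31  B=30  C=15  D=19  E=12  F=13
Turnaround (C−A): A=31  B=30  C=11  D=14  E=7  F=6
Waiting(E) = turnaround − burst = 7 − 7 = 0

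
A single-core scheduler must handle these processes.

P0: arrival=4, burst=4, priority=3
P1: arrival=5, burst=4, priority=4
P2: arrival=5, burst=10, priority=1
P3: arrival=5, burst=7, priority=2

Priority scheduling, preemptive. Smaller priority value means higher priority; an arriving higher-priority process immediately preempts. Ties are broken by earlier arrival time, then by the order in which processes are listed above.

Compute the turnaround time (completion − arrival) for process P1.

24

Schedule: | idle 0-4 | P0 4-5 | P2 5-15 | P3 15-22 | P0 22-25 | P1 25-29 |
Completion: P0=25  P1=29  P2=15  P3=22
Turnaround(P1) = completion − arrival = 29 − 5 = 24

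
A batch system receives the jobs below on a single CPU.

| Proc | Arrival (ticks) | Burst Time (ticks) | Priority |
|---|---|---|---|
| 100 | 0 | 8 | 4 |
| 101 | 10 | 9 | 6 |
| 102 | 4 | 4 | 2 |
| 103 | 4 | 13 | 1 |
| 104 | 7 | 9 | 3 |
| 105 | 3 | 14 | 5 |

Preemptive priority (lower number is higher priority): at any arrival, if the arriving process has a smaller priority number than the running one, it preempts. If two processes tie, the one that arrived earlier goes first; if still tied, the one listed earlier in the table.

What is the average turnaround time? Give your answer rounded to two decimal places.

29.83

Schedule: | 100 0-4 | 103 4-17 | 102 17-21 | 104 21-30 | 100 30-34 | 105 34-48 | 101 48-57 |
Completion: 100=34  101=57  102=21  103=17  104=30  105=48
Turnaround (C−A): 100=34  101=47  102=17  103=13  104=23  105=45
Turnaround times: 100=34, 101=47, 102=17, 103=13, 104=23, 105=45
Average turnaround = (34+47+17+13+23+45) / 6 = 179/6 = 29.83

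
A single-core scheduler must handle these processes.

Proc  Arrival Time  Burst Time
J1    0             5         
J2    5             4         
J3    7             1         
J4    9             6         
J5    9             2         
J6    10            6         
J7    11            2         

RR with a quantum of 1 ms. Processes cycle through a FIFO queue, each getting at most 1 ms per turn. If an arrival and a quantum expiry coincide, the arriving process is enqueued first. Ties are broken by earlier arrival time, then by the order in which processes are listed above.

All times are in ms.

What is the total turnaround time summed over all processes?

Schedule: | J1 0-5 | J2 5-7 | J3 7-8 | J2 8-9 | J4 9-10 | J5 10-11 | J2 11-12 | J6 12-13 | J4 13-14 | J7 14-15 | J5 15-16 | J6 16-17 | J4 17-18 | J7 18-19 | J6 19-20 | J4 20-21 | J6 21-22 | J4 22-23 | J6 23-24 | J4 24-25 | J6 25-26 |
Completion: J1=5  J2=12  J3=8  J4=25  J5=16  J6=26  J7=19
Turnaround (C−A): J1=5  J2=7  J3=1  J4=16  J5=7  J6=16  J7=8
Turnaround = completion − arrival: J1=5, J2=7, J3=1, J4=16, J5=7, J6=16, J7=8
Total turnaround = 5 + 7 + 1 + 16 + 7 + 16 + 8 = 60

60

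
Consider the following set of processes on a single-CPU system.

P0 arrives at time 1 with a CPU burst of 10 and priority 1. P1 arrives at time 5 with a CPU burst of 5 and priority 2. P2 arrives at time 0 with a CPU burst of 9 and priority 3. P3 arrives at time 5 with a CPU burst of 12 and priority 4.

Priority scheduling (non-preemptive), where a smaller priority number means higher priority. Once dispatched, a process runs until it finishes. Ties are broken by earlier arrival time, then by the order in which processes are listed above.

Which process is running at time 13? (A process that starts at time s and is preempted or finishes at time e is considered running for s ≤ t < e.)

P0

Schedule: | P2 0-9 | P0 9-19 | P1 19-24 | P3 24-36 |
Completion: P0=19  P1=24  P2=9  P3=36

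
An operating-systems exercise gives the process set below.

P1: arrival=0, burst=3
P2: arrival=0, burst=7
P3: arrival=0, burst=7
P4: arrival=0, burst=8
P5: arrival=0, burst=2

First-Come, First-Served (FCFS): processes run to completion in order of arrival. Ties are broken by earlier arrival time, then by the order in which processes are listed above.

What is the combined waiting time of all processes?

55

Gantt: | P1 0-3 | P2 3-10 | P3 10-17 | P4 17-25 | P5 25-27 |
Completion: P1=3  P2=10  P3=17  P4=25  P5=27
Waiting = turnaround − burst: P1=0, P2=3, P3=10, P4=17, P5=25
Total waiting = 0 + 3 + 10 + 17 + 25 = 55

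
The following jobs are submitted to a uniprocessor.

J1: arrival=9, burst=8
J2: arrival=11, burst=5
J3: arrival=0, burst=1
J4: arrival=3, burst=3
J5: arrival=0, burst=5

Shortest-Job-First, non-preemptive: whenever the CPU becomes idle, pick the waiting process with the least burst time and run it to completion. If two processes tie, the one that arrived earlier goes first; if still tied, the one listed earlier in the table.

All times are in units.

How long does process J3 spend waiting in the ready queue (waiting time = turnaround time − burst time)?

0

Timeline: | J3 0-1 | J5 1-6 | J4 6-9 | J1 9-17 | J2 17-22 |
Completion: J1=17  J2=22  J3=1  J4=9  J5=6
Turnaround (C−A): J1=8  J2=11  J3=1  J4=6  J5=6
Waiting(J3) = turnaround − burst = 1 − 1 = 0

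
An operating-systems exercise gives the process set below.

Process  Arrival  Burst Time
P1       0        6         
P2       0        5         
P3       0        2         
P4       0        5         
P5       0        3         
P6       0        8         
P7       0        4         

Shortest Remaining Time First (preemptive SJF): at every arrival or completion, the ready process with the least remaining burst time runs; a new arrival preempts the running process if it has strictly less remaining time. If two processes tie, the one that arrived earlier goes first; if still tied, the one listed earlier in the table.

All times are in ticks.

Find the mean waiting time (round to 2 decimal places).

10.57

Timeline: | P3 0-2 | P5 2-5 | P7 5-9 | P2 9-14 | P4 14-19 | P1 19-25 | P6 25-33 |
Completion: P1=25  P2=14  P3=2  P4=19  P5=5  P6=33  P7=9
Turnaround (C−A): P1=25  P2=14  P3=2  P4=19  P5=5  P6=33  P7=9
Waiting times: P1=19, P2=9, P3=0, P4=14, P5=2, P6=25, P7=5
Average waiting = (19+9+0+14+2+25+5) / 7 = 74/7 = 10.57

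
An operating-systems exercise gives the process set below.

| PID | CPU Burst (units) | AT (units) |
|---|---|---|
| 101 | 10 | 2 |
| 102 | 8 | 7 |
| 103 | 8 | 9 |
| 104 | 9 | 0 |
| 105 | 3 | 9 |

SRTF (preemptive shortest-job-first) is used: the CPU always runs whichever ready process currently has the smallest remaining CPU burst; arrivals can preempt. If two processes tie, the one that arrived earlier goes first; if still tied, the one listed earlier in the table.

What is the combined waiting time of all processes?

Schedule: | 104 0-9 | 105 9-12 | 102 12-20 | 103 20-28 | 101 28-38 |
Completion: 101=38  102=20  103=28  104=9  105=12
Turnaround (C−A): 101=36  102=13  103=19  104=9  105=3
Waiting = turnaround − burst: 101=26, 102=5, 103=11, 104=0, 105=0
Total waiting = 26 + 5 + 11 + 0 + 0 = 42

42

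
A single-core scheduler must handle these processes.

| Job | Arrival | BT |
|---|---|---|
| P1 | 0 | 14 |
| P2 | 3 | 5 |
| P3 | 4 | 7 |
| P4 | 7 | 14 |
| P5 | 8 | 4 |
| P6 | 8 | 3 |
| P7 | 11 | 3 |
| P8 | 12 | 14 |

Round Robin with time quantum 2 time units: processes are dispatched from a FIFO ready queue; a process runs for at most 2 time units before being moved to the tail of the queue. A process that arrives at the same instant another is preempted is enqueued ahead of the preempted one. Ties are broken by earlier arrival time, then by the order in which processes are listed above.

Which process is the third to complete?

Schedule: | P1 0-4 | P2 4-6 | P3 6-8 | P1 8-10 | P2 10-12 | P4 12-14 | P5 14-16 | P6 16-18 | P3 18-20 | P1 20-22 | P7 22-24 | P8 24-26 | P2 26-27 | P4 27-29 | P5 29-31 | P6 31-32 | P3 32-34 | P1 34-36 | P7 36-37 | P8 37-39 | P4 39-41 | P3 41-42 | P1 42-44 | P8 44-46 | P4 46-48 | P1 48-50 | P8 50-52 | P4 52-54 | P8 54-56 | P4 56-58 | P8 58-60 | P4 60-62 | P8 62-64 |
Completion: P1=50  P2=27  P3=42  P4=62  P5=31  P6=32  P7=37  P8=64
Turnaround (C−A): P1=50  P2=24  P3=38  P4=55  P5=23  P6=24  P7=26  P8=52
Finish order: P2 → P5 → P6 → P7 → P3 → P1 → P4 → P8

P6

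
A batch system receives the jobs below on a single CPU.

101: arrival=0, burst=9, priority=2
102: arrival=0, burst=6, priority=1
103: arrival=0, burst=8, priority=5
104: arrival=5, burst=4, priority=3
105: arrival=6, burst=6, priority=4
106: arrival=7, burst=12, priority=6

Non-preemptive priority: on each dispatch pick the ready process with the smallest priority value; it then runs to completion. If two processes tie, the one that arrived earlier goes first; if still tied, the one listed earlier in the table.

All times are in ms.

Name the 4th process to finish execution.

105

Schedule: | 102 0-6 | 101 6-15 | 104 15-19 | 105 19-25 | 103 25-33 | 106 33-45 |
Completion: 101=15  102=6  103=33  104=19  105=25  106=45
Turnaround (C−A): 101=15  102=6  103=33  104=14  105=19  106=38
Finish order: 102 → 101 → 104 → 105 → 103 → 106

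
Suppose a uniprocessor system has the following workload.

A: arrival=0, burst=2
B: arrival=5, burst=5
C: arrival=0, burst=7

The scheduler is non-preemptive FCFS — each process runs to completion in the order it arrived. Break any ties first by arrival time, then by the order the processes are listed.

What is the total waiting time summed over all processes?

Timeline: | A 0-2 | C 2-9 | B 9-14 |
Completion: A=2  B=14  C=9
Turnaround (C−A): A=2  B=9  C=9
Waiting = turnaround − burst: A=0, B=4, C=2
Total waiting = 0 + 4 + 2 = 6

6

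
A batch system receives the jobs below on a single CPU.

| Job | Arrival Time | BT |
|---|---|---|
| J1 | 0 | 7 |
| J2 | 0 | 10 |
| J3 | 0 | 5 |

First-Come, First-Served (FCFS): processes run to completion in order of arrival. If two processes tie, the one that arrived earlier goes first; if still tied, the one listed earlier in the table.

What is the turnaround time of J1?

7

Schedule: | J1 0-7 | J2 7-17 | J3 17-22 |
Completion: J1=7  J2=17  J3=22
Turnaround (C−A): J1=7  J2=17  J3=22
Turnaround(J1) = completion − arrival = 7 − 0 = 7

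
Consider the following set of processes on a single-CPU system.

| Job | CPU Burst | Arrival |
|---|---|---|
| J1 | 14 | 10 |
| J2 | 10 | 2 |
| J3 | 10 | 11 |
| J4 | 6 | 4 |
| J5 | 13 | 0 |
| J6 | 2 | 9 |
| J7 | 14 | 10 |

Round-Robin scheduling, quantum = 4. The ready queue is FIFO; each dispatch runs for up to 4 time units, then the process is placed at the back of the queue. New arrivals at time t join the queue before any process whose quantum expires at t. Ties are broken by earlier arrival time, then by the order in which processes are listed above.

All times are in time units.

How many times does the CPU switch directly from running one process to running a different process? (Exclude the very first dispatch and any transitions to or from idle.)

20

Schedule: | J5 0-4 | J2 4-8 | J4 8-12 | J5 12-16 | J2 16-20 | J6 20-22 | J1 22-26 | J7 26-30 | J3 30-34 | J4 34-36 | J5 36-40 | J2 40-42 | J1 42-46 | J7 46-50 | J3 50-54 | J5 54-55 | J1 55-59 | J7 59-63 | J3 63-65 | J1 65-67 | J7 67-69 |
Completion: J1=67  J2=42  J3=65  J4=36  J5=55  J6=22  J7=69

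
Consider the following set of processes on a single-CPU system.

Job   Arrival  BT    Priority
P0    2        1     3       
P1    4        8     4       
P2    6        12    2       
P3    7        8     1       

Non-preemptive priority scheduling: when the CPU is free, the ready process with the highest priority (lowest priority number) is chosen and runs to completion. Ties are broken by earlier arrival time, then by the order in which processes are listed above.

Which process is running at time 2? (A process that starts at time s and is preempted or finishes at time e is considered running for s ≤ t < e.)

P0

Timeline: | idle 0-2 | P0 2-3 | idle 3-4 | P1 4-12 | P3 12-20 | P2 20-32 |
Completion: P0=3  P1=12  P2=32  P3=20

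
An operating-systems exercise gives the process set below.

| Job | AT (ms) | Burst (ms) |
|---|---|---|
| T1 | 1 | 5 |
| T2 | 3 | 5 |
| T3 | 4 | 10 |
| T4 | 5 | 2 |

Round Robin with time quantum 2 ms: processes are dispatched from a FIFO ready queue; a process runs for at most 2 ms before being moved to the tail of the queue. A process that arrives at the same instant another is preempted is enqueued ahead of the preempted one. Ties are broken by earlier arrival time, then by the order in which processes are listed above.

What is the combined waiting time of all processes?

Timeline: | idle 0-1 | T1 1-3 | T2 3-5 | T1 5-7 | T3 7-9 | T4 9-11 | T2 11-13 | T1 13-14 | T3 14-16 | T2 16-17 | T3 17-23 |
Completion: T1=14  T2=17  T3=23  T4=11
Turnaround (C−A): T1=13  T2=14  T3=19  T4=6
Waiting = turnaround − burst: T1=8, T2=9, T3=9, T4=4
Total waiting = 8 + 9 + 9 + 4 = 30

30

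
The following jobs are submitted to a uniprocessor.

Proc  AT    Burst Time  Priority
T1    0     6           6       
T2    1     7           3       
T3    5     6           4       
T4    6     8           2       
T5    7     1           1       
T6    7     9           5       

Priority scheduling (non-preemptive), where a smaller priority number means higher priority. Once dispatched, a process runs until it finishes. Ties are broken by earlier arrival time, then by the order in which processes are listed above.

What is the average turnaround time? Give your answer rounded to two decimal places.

16.00

Timeline: | T1 0-6 | T4 6-14 | T5 14-15 | T2 15-22 | T3 22-28 | T6 28-37 |
Completion: T1=6  T2=22  T3=28  T4=14  T5=15  T6=37
Turnaround (C−A): T1=6  T2=21  T3=23  T4=8  T5=8  T6=30
Turnaround times: T1=6, T2=21, T3=23, T4=8, T5=8, T6=30
Average turnaround = (6+21+23+8+8+30) / 6 = 96/6 = 16.00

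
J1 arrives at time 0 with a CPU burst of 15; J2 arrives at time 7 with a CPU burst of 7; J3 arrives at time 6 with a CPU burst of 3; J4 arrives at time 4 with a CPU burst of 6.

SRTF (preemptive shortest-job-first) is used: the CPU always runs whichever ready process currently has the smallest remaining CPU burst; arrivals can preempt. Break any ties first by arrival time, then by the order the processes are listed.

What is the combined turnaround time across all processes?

56

Timeline: | J1 0-4 | J4 4-6 | J3 6-9 | J4 9-13 | J2 13-20 | J1 20-31 |
Completion: J1=31  J2=20  J3=9  J4=13
Turnaround (C−A): J1=31  J2=13  J3=3  J4=9
Turnaround = completion − arrival: J1=31, J2=13, J3=3, J4=9
Total turnaround = 31 + 13 + 3 + 9 = 56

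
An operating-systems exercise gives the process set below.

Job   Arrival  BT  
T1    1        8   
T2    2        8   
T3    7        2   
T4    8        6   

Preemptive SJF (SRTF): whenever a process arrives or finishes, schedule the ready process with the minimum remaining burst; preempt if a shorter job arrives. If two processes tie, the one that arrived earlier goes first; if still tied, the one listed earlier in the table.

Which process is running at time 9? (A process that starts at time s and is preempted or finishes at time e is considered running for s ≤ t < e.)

Timeline: | idle 0-1 | T1 1-9 | T3 9-11 | T4 11-17 | T2 17-25 |
Completion: T1=9  T2=25  T3=11  T4=17
Turnaround (C−A): T1=8  T2=23  T3=4  T4=9

T3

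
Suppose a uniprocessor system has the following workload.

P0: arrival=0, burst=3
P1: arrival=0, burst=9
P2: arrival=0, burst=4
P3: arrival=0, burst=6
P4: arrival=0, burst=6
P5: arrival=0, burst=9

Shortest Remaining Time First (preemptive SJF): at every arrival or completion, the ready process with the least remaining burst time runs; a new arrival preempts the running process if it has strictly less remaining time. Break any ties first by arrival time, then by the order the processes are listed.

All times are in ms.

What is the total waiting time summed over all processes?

70

Gantt: | P0 0-3 | P2 3-7 | P3 7-13 | P4 13-19 | P1 19-28 | P5 28-37 |
Completion: P0=3  P1=28  P2=7  P3=13  P4=19  P5=37
Turnaround (C−A): P0=3  P1=28  P2=7  P3=13  P4=19  P5=37
Waiting = turnaround − burst: P0=0, P1=19, P2=3, P3=7, P4=13, P5=28
Total waiting = 0 + 19 + 3 + 7 + 13 + 28 = 70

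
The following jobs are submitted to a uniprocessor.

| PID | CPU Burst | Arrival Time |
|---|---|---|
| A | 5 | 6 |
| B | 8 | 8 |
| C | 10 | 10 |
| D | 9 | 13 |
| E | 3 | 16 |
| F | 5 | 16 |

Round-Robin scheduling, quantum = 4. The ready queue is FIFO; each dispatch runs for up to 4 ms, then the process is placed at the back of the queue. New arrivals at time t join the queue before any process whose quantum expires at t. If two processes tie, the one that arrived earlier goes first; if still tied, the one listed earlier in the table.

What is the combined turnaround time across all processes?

141

Schedule: | idle 0-6 | A 6-10 | B 10-14 | C 14-18 | A 18-19 | D 19-23 | B 23-27 | E 27-30 | F 30-34 | C 34-38 | D 38-42 | F 42-43 | C 43-45 | D 45-46 |
Completion: A=19  B=27  C=45  D=46  E=30  F=43
Turnaround (C−A): A=13  B=19  C=35  D=33  E=14  F=27
Turnaround = completion − arrival: A=13, B=19, C=35, D=33, E=14, F=27
Total turnaround = 13 + 19 + 35 + 33 + 14 + 27 = 141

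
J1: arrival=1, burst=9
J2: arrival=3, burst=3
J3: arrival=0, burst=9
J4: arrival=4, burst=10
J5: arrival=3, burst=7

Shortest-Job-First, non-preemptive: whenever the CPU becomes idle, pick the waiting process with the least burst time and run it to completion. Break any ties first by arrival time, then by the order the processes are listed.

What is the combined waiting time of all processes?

Gantt: | J3 0-9 | J2 9-12 | J5 12-19 | J1 19-28 | J4 28-38 |
Completion: J1=28  J2=12  J3=9  J4=38  J5=19
Waiting = turnaround − burst: J1=18, J2=6, J3=0, J4=24, J5=9
Total waiting = 18 + 6 + 0 + 24 + 9 = 57

57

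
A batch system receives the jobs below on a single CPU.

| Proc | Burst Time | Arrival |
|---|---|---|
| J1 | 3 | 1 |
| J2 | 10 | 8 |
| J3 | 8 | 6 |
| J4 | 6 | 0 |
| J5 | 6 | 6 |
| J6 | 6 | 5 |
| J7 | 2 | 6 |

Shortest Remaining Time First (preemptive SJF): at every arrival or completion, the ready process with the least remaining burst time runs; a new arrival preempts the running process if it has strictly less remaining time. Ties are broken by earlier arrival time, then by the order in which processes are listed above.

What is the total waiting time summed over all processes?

Timeline: | J4 0-1 | J1 1-4 | J4 4-6 | J7 6-8 | J4 8-11 | J6 11-17 | J5 17-23 | J3 23-31 | J2 31-41 |
Completion: J1=4  J2=41  J3=31  J4=11  J5=23  J6=17  J7=8
Turnaround (C−A): J1=3  J2=33  J3=25  J4=11  J5=17  J6=12  J7=2
Waiting = turnaround − burst: J1=0, J2=23, J3=17, J4=5, J5=11, J6=6, J7=0
Total waiting = 0 + 23 + 17 + 5 + 11 + 6 + 0 = 62

62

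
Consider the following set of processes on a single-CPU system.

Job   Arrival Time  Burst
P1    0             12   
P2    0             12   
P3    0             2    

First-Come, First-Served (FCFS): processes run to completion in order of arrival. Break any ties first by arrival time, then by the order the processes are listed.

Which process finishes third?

Gantt: | P1 0-12 | P2 12-24 | P3 24-26 |
Completion: P1=12  P2=24  P3=26
Turnaround (C−A): P1=12  P2=24  P3=26
Finish order: P1 → P2 → P3

P3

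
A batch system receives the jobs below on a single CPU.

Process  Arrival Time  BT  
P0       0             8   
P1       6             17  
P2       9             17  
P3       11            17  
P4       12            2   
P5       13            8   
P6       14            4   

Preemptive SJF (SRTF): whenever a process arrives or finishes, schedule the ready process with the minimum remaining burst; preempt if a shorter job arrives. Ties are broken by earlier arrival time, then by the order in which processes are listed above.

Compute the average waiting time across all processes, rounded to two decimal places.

Timeline: | P0 0-8 | P1 8-12 | P4 12-14 | P6 14-18 | P5 18-26 | P1 26-39 | P2 39-56 | P3 56-73 |
Completion: P0=8  P1=39  P2=56  P3=73  P4=14  P5=26  P6=18
Waiting times: P0=0, P1=16, P2=30, P3=45, P4=0, P5=5, P6=0
Average waiting = (0+16+30+45+0+5+0) / 7 = 96/7 = 13.71

13.71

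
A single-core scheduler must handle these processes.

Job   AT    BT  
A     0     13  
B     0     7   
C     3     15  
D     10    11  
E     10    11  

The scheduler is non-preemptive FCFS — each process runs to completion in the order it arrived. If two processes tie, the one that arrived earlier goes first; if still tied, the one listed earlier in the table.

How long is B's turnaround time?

20

Schedule: | A 0-13 | B 13-20 | C 20-35 | D 35-46 | E 46-57 |
Completion: A=13  B=20  C=35  D=46  E=57
Turnaround (C−A): A=13  B=20  C=32  D=36  E=47
Turnaround(B) = completion − arrival = 20 − 0 = 20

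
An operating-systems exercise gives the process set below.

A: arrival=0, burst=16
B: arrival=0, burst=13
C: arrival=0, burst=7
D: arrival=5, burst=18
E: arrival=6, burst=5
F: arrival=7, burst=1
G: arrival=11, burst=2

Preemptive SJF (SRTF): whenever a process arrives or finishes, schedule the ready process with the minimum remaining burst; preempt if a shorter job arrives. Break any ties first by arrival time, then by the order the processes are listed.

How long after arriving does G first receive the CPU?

Timeline: | C 0-7 | F 7-8 | E 8-13 | G 13-15 | B 15-28 | A 28-44 | D 44-62 |
Completion: A=44  B=28  C=7  D=62  E=13  F=8  G=15
Response(G) = first start − arrival = 13 − 11 = 2

2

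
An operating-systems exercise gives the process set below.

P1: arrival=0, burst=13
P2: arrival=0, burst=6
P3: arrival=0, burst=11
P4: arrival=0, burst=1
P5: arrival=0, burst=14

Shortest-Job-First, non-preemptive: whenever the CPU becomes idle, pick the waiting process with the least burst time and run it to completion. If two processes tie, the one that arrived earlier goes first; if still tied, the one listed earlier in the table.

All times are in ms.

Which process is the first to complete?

Timeline: | P4 0-1 | P2 1-7 | P3 7-18 | P1 18-31 | P5 31-45 |
Completion: P1=31  P2=7  P3=18  P4=1  P5=45
Finish order: P4 → P2 → P3 → P1 → P5

P4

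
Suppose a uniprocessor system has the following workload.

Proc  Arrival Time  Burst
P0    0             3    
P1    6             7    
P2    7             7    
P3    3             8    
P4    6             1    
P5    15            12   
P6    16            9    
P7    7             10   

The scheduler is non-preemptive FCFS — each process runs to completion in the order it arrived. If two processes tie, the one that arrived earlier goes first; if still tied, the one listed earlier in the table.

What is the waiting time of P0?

Gantt: | P0 0-3 | P3 3-11 | P1 11-18 | P4 18-19 | P2 19-26 | P7 26-36 | P5 36-48 | P6 48-57 |
Completion: P0=3  P1=18  P2=26  P3=11  P4=19  P5=48  P6=57  P7=36
Waiting(P0) = turnaround − burst = 3 − 3 = 0

0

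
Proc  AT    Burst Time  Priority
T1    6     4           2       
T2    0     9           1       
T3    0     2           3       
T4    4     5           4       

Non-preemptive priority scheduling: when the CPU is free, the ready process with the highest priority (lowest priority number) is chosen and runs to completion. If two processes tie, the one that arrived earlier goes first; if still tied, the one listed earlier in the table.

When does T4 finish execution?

Gantt: | T2 0-9 | T1 9-13 | T3 13-15 | T4 15-20 |
Completion: T1=13  T2=9  T3=15  T4=20
Turnaround (C−A): T1=7  T2=9  T3=15  T4=16

20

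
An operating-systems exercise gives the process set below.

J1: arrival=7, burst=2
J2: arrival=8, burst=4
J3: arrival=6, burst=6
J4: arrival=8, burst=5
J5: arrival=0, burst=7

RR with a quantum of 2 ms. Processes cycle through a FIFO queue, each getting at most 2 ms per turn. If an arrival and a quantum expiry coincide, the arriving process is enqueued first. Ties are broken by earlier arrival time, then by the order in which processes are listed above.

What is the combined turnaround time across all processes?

Timeline: | J5 0-6 | J3 6-8 | J5 8-9 | J1 9-11 | J2 11-13 | J4 13-15 | J3 15-17 | J2 17-19 | J4 19-21 | J3 21-23 | J4 23-24 |
Completion: J1=11  J2=19  J3=23  J4=24  J5=9
Turnaround = completion − arrival: J1=4, J2=11, J3=17, J4=16, J5=9
Total turnaround = 4 + 11 + 17 + 16 + 9 = 57

57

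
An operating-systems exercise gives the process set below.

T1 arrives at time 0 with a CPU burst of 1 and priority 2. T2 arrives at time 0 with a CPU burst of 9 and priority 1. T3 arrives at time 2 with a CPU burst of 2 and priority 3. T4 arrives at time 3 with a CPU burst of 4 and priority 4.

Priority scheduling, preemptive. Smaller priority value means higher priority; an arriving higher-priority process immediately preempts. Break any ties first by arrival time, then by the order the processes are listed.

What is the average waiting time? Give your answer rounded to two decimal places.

Timeline: | T2 0-9 | T1 9-10 | T3 10-12 | T4 12-16 |
Completion: T1=10  T2=9  T3=12  T4=16
Turnaround (C−A): T1=10  T2=9  T3=10  T4=13
Waiting times: T1=9, T2=0, T3=8, T4=9
Average waiting = (9+0+8+9) / 4 = 26/4 = 6.50

6.50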